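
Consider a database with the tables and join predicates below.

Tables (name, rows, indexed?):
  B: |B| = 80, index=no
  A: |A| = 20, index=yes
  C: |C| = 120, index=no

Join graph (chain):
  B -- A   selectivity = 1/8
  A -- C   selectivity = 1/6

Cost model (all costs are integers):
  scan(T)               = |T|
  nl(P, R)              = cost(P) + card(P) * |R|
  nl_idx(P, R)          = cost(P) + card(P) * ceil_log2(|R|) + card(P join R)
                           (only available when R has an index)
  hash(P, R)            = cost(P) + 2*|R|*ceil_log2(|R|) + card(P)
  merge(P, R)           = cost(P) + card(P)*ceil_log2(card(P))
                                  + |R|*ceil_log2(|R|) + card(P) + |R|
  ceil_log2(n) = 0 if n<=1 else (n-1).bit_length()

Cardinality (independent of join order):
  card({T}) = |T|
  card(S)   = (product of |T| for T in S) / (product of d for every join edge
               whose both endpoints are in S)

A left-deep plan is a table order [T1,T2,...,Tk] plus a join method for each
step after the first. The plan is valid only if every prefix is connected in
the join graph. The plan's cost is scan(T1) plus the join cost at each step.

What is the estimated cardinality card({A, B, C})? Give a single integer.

Tables in S: A(20), B(80), C(120)
Edges inside S: B-A(d=8), A-C(d=6)
numerator = 20 * 80 * 120 = 192000
denominator = 8 * 6 = 48
card(S) = 192000 / 48 = 4000

4000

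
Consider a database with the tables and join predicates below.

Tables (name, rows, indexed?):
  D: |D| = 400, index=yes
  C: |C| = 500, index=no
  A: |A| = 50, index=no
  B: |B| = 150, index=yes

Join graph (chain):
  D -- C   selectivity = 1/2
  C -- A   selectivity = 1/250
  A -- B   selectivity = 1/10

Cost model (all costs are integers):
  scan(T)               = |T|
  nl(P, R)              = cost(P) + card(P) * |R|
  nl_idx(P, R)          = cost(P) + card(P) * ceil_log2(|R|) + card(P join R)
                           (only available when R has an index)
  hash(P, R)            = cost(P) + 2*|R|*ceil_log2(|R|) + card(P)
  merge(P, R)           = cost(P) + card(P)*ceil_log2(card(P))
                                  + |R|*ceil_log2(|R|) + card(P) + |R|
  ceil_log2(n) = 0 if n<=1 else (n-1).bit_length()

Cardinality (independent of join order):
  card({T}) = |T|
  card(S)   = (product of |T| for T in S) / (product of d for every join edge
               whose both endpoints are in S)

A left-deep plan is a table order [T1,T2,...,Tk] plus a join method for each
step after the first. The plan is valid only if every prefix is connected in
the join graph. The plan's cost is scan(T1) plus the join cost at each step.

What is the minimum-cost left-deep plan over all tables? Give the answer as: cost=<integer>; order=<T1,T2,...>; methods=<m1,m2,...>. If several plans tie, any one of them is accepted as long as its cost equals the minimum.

Selinger DP (subsets sized 1..n):
  {D}: scan cost=400, card=400
  {C}: scan cost=500, card=500
  {A}: scan cost=50, card=50
  {B}: scan cost=150, card=150
  {CD}: card=100000; try (D,hash)→8200, (C,merge)→9400, (D,merge)→9500, (C,hash)→9800, (D,nl_idx)→105000, (C,nl)→200400 …(+1); best=8200 via (D,hash)
  {AC}: card=100; try (A,hash)→1600, (C,merge)→5400, (A,merge)→5850, (C,hash)→9100, (C,nl)→25050, (A,nl)→25500; best=1600 via (A,hash)
  {AB}: card=750; try (A,hash)→900, (B,nl_idx)→1200, (B,merge)→1750, (A,merge)→1850, (B,hash)→2500, (B,nl)→7550 …(+1); best=900 via (A,hash)
  {ACD}: card=20000; try (D,merge)→6400, (D,hash)→8900, (D,nl_idx)→22500, (D,nl)→41600, (A,hash)→108800, (A,merge)→1808550 …(+1); best=6400 via (D,merge)
  {ABC}: card=1500; try (B,merge)→3750, (B,nl_idx)→3900, (B,hash)→4100, (C,hash)→10650, (C,merge)→14150, (B,nl)→16600 …(+1); best=3750 via (B,merge)
  {ABCD}: card=300000; try (D,hash)→12450, (D,merge)→25750, (B,hash)→28800, (D,nl_idx)→317250, (B,merge)→327750, (B,nl_idx)→466400 …(+2); best=12450 via (D,hash)

cost=12450; order=C,A,B,D; methods=hash,merge,hash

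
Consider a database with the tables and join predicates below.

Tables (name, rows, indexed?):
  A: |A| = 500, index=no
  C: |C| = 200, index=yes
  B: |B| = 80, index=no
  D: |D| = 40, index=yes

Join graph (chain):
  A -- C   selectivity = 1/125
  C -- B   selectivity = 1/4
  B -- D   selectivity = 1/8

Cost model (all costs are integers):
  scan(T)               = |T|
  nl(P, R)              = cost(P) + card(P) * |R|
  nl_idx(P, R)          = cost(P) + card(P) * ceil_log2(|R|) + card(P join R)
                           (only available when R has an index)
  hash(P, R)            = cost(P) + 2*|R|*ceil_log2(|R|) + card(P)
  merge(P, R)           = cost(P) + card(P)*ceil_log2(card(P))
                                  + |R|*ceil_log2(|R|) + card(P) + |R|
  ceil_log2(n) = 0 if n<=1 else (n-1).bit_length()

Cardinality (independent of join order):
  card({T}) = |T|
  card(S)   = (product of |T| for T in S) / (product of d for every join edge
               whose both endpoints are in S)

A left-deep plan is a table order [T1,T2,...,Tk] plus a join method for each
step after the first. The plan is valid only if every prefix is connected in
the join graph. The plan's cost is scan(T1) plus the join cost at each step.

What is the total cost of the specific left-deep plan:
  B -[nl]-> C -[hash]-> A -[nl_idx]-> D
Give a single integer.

step 1: scan B: cost=80, card=80
step 2: join C via nl
    card(P join C) = 80*200/(4) = 4000
    cost = 80 + 80*200 = 16080
step 3: join A via hash
    card(P join A) = 4000*500/(125) = 16000
    cost = 16080 + 2*500*9 + 4000 = 29080
step 4: join D via nl_idx
    card(P join D) = 16000*40/(8) = 80000
    cost = 29080 + 16000*6 + 80000 = 205080

205080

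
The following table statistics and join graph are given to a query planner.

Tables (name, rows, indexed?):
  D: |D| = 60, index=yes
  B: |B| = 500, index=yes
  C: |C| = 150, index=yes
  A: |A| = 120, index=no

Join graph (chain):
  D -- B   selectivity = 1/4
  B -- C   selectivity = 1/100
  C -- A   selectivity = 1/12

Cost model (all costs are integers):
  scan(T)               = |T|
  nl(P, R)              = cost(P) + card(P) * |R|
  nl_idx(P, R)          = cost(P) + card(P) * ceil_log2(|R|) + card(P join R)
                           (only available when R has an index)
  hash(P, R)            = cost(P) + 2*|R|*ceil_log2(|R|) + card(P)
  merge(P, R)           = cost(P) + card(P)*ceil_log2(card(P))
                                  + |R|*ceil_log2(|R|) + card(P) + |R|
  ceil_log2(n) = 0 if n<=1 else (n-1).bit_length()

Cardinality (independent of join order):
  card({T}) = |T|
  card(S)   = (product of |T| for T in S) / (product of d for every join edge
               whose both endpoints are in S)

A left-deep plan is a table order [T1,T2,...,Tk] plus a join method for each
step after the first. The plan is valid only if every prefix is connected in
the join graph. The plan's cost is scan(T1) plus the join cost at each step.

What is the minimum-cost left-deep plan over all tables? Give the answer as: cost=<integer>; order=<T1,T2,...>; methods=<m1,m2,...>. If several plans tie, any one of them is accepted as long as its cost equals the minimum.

cost=12900; order=C,B,A,D; methods=nl_idx,hash,hash

Selinger DP (subsets sized 1..n):
  {D}: scan cost=60, card=60
  {B}: scan cost=500, card=500
  {C}: scan cost=150, card=150
  {A}: scan cost=120, card=120
  {BD}: card=7500; try (D,hash)→1720, (B,merge)→5480, (D,merge)→5920, (B,nl_idx)→8100, (B,hash)→9120, (D,nl_idx)→11000 …(+2); best=1720 via (D,hash)
  {BC}: card=750; try (B,nl_idx)→2250, (C,hash)→3400, (C,nl_idx)→5250, (B,merge)→6500, (C,merge)→6850, (B,hash)→9300 …(+2); best=2250 via (B,nl_idx)
  {AC}: card=1500; try (A,hash)→1980, (C,merge)→2430, (A,merge)→2460, (C,nl_idx)→2580, (C,hash)→2640, (C,nl)→18120 …(+1); best=1980 via (A,hash)
  {BCD}: card=11250; try (D,hash)→3720, (D,merge)→10920, (C,hash)→11620, (D,nl_idx)→18000, (D,nl)→47250, (C,nl_idx)→72970 …(+2); best=3720 via (D,hash)
  {ABC}: card=7500; try (A,hash)→4680, (A,merge)→11460, (B,hash)→12480, (B,nl_idx)→22980, (B,merge)→24980, (A,nl)→92250 …(+1); best=4680 via (A,hash)
  {ABCD}: card=112500; try (D,hash)→12900, (A,hash)→16650, (D,merge)→110100, (D,nl_idx)→162180, (A,merge)→173430, (D,nl)→454680 …(+1); best=12900 via (D,hash)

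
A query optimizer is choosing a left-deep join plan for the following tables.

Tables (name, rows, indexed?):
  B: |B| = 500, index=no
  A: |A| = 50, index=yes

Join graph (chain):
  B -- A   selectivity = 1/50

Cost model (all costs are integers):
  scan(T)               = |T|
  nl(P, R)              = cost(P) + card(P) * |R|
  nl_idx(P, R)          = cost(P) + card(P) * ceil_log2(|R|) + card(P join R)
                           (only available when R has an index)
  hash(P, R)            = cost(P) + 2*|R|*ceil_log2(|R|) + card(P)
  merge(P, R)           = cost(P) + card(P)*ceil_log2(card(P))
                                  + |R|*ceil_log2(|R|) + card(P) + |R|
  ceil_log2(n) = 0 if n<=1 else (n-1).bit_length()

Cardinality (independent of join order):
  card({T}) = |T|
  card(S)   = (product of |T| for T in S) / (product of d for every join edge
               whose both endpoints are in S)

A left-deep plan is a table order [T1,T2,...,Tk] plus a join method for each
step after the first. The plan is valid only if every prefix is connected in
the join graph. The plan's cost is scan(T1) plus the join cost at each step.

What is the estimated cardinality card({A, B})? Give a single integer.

Tables in S: A(50), B(500)
Edges inside S: B-A(d=50)
numerator = 50 * 500 = 25000
denominator = 50 = 50
card(S) = 25000 / 50 = 500

500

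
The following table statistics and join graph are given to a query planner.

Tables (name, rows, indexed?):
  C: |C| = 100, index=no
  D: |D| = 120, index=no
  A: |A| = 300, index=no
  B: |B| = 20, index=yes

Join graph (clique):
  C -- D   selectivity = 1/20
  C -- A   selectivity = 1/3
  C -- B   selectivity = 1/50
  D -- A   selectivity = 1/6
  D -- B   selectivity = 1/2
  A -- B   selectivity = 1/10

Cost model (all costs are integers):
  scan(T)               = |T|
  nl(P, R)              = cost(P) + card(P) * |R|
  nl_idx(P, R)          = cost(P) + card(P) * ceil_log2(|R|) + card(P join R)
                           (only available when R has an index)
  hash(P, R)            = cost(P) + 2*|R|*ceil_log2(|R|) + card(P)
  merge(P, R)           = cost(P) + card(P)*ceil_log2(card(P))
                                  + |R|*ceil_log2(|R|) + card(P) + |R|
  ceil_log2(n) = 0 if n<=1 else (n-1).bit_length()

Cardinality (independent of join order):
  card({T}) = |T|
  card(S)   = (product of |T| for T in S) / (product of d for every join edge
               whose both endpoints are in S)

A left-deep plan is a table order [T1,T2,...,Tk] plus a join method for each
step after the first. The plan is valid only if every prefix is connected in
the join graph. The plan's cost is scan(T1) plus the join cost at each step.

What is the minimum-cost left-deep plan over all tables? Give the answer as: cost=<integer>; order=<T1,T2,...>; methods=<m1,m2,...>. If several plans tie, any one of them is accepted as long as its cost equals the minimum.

cost=4880; order=A,B,C,D; methods=hash,hash,hash

Selinger DP (subsets sized 1..n):
  {C}: scan cost=100, card=100
  {D}: scan cost=120, card=120
  {A}: scan cost=300, card=300
  {B}: scan cost=20, card=20
  {CD}: card=600; try (C,hash)→1640, (D,merge)→1860, (D,hash)→1880, (C,merge)→1880, (D,nl)→12100, (C,nl)→12120; best=1640 via (C,hash)
  {AC}: card=10000; try (C,hash)→2000, (A,merge)→3900, (C,merge)→4100, (A,hash)→5600, (A,nl)→30100, (C,nl)→30300; best=2000 via (C,hash)
  {BC}: card=40; try (B,hash)→400, (B,nl_idx)→640, (C,merge)→940, (B,merge)→1020, (C,hash)→1440, (C,nl)→2020 …(+1); best=400 via (B,hash)
  {AD}: card=6000; try (D,hash)→2280, (A,merge)→4080, (D,merge)→4260, (A,hash)→5640, (A,nl)→36120, (D,nl)→36300; best=2280 via (D,hash)
  {BD}: card=1200; try (B,hash)→440, (D,merge)→1100, (B,merge)→1200, (D,hash)→1720, (B,nl_idx)→1920, (D,nl)→2420 …(+1); best=440 via (B,hash)
  {AB}: card=600; try (B,hash)→800, (B,nl_idx)→2400, (A,merge)→3140, (B,merge)→3420, (A,hash)→5440, (A,nl)→6020 …(+1); best=800 via (B,hash)
  {ACD}: card=10000; try (A,hash)→7640, (C,hash)→9680, (A,merge)→11240, (D,hash)→13680, (C,merge)→87080, (D,merge)→152960 …(+3); best=7640 via (A,hash)
  {BCD}: card=120; try (D,merge)→1640, (D,hash)→2120, (B,hash)→2440, (C,hash)→3040, (B,nl_idx)→4760, (D,nl)→5200 …(+4); best=1640 via (D,merge)
  {ABC}: card=400; try (C,hash)→2800, (A,merge)→3680, (A,hash)→5840, (C,merge)→8200, (B,hash)→12200, (A,nl)→12400 …(+4); best=2800 via (C,hash)
  {ABD}: card=6000; try (D,hash)→3080, (A,hash)→7040, (D,merge)→8360, (B,hash)→8480, (A,merge)→17840, (B,nl_idx)→38280 …(+4); best=3080 via (D,hash)
  {ABCD}: card=200; try (D,hash)→4880, (A,merge)→5600, (A,hash)→7160, (D,merge)→7760, (C,hash)→10480, (B,hash)→17840 …(+7); best=4880 via (D,hash)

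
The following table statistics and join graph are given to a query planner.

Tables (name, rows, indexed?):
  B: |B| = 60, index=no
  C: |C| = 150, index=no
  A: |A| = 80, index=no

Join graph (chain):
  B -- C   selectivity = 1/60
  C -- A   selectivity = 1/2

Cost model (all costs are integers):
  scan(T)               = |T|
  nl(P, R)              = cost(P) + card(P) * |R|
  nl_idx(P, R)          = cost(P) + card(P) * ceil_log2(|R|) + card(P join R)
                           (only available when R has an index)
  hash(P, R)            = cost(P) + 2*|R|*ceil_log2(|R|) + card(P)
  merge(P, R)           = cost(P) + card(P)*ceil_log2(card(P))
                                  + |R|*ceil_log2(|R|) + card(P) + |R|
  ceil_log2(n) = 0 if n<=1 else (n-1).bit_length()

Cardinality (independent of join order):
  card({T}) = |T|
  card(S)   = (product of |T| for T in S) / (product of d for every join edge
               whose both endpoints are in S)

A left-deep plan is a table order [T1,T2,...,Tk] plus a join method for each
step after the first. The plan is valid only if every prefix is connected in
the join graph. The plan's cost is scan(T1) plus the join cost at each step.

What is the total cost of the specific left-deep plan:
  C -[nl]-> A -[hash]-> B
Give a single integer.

18870

step 1: scan C: cost=150, card=150
step 2: join A via nl
    card(P join A) = 150*80/(2) = 6000
    cost = 150 + 150*80 = 12150
step 3: join B via hash
    card(P join B) = 6000*60/(60) = 6000
    cost = 12150 + 2*60*6 + 6000 = 18870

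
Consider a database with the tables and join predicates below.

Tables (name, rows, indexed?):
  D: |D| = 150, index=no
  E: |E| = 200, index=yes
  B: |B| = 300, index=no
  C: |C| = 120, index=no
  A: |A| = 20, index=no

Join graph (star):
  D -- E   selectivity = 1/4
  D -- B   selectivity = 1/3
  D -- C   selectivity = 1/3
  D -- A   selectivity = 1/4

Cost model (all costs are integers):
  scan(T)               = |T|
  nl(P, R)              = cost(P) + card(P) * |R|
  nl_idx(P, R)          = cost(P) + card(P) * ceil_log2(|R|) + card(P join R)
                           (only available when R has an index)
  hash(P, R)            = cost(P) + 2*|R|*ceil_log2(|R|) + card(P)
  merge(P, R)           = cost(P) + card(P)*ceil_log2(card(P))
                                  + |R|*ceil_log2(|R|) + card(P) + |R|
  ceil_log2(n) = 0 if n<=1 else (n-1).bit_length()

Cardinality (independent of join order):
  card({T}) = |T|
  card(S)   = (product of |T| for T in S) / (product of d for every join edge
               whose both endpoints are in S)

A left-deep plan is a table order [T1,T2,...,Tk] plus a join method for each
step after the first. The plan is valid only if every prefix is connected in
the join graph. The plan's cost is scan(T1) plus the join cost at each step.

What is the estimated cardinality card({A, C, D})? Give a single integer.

Tables in S: A(20), C(120), D(150)
Edges inside S: D-C(d=3), D-A(d=4)
numerator = 20 * 120 * 150 = 360000
denominator = 3 * 4 = 12
card(S) = 360000 / 12 = 30000

30000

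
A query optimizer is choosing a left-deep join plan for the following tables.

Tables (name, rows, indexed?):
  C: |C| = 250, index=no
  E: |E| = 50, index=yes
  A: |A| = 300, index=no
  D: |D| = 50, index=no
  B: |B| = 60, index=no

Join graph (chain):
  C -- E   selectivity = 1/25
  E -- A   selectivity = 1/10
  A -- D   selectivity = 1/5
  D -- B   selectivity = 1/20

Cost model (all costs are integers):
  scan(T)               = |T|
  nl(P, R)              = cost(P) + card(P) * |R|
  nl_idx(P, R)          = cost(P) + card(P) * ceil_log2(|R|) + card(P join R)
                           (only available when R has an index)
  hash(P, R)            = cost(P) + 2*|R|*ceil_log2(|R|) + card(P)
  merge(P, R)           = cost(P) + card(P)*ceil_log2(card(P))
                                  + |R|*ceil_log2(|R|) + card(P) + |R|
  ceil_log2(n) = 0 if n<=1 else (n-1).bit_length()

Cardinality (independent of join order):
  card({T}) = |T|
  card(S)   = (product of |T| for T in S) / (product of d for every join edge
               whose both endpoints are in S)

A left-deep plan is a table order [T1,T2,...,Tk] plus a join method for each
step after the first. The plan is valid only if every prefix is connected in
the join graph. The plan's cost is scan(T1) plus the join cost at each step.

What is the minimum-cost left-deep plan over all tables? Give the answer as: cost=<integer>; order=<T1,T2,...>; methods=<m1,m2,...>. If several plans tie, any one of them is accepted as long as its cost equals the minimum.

Selinger DP (subsets sized 1..n):
  {C}: scan cost=250, card=250
  {E}: scan cost=50, card=50
  {A}: scan cost=300, card=300
  {D}: scan cost=50, card=50
  {B}: scan cost=60, card=60
  {CE}: card=500; try (E,hash)→1100, (E,nl_idx)→2250, (C,merge)→2650, (E,merge)→2850, (C,hash)→4100, (C,nl)→12550 …(+1); best=1100 via (E,hash)
  {AE}: card=1500; try (E,hash)→1200, (A,merge)→3400, (E,nl_idx)→3600, (E,merge)→3650, (A,hash)→5500, (A,nl)→15050 …(+1); best=1200 via (E,hash)
  {AD}: card=3000; try (D,hash)→1200, (A,merge)→3400, (D,merge)→3650, (A,hash)→5500, (A,nl)→15050, (D,nl)→15300; best=1200 via (D,hash)
  {BD}: card=150; try (D,hash)→720, (B,hash)→820, (B,merge)→820, (D,merge)→830, (B,nl)→3050, (D,nl)→3060; best=720 via (D,hash)
  {ACE}: card=15000; try (C,hash)→6700, (A,hash)→7000, (A,merge)→9100, (C,merge)→21450, (A,nl)→151100, (C,nl)→376200; best=6700 via (C,hash)
  {ADE}: card=15000; try (D,hash)→3300, (E,hash)→4800, (D,merge)→19550, (E,nl_idx)→34200, (E,merge)→40550, (D,nl)→76200 …(+1); best=3300 via (D,hash)
  {ABD}: card=9000; try (B,hash)→4920, (A,merge)→5070, (A,hash)→6270, (B,merge)→40620, (A,nl)→45720, (B,nl)→181200; best=4920 via (B,hash)
  {ACDE}: card=150000; try (D,hash)→22300, (C,hash)→22300, (C,merge)→230550, (D,merge)→232050, (D,nl)→756700, (C,nl)→3753300; best=22300 via (D,hash)
  {ABDE}: card=45000; try (E,hash)→14520, (B,hash)→19020, (E,nl_idx)→103920, (E,merge)→140270, (B,merge)→228720, (E,nl)→454920 …(+1); best=14520 via (E,hash)
  {ABCDE}: card=450000; try (C,hash)→63520, (B,hash)→173020, (C,merge)→781770, (B,merge)→2872720, (B,nl)→9022300, (C,nl)→11264520; best=63520 via (C,hash)

cost=63520; order=A,D,B,E,C; methods=hash,hash,hash,hash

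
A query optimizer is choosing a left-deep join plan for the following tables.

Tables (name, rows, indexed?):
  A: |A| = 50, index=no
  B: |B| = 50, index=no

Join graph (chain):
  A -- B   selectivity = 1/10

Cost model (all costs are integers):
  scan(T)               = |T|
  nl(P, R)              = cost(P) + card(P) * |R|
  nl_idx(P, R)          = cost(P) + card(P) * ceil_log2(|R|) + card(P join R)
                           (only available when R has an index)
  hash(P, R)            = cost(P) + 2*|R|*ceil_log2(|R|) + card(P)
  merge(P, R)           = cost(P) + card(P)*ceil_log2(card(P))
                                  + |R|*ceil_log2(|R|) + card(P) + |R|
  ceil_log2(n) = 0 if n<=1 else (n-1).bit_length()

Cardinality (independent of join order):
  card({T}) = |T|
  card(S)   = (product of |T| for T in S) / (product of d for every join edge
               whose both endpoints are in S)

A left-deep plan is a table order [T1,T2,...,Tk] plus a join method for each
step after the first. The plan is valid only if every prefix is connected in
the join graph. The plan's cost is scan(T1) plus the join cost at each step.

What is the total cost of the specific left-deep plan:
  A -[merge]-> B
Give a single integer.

step 1: scan A: cost=50, card=50
step 2: join B via merge
    card(P join B) = 50*50/(10) = 250
    cost = 50 + 50*6 + 50*6 + 50 + 50 = 750

750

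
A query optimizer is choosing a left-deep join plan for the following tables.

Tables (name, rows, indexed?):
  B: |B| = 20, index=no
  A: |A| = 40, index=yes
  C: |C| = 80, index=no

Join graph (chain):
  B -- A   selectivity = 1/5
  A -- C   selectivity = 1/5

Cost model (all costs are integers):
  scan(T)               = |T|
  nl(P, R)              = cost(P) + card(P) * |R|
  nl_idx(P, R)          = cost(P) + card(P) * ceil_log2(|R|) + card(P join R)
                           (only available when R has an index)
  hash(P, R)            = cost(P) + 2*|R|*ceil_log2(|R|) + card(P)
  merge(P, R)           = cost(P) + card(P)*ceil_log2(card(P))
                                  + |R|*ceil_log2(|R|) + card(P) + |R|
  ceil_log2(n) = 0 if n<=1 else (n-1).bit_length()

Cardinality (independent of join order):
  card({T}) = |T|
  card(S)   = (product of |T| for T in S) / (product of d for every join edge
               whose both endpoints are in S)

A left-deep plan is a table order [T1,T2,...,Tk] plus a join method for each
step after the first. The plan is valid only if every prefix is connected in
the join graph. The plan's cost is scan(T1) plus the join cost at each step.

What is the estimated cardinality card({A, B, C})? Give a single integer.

Tables in S: A(40), B(20), C(80)
Edges inside S: B-A(d=5), A-C(d=5)
numerator = 40 * 20 * 80 = 64000
denominator = 5 * 5 = 25
card(S) = 64000 / 25 = 2560

2560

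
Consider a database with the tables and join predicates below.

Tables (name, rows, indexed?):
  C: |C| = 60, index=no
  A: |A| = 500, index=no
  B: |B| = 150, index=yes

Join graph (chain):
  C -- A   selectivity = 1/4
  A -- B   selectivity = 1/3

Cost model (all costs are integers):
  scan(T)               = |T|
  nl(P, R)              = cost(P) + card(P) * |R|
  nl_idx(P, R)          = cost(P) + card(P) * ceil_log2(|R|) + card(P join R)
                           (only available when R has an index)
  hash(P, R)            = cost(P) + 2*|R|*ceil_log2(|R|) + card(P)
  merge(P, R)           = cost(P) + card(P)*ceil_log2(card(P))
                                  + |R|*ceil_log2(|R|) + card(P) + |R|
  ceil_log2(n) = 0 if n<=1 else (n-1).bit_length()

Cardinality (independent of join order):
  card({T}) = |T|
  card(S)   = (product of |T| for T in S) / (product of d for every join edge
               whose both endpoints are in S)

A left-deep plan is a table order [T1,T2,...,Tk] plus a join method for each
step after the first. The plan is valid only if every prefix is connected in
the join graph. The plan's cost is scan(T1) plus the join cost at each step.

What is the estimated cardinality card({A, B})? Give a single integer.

25000

Tables in S: A(500), B(150)
Edges inside S: A-B(d=3)
numerator = 500 * 150 = 75000
denominator = 3 = 3
card(S) = 75000 / 3 = 25000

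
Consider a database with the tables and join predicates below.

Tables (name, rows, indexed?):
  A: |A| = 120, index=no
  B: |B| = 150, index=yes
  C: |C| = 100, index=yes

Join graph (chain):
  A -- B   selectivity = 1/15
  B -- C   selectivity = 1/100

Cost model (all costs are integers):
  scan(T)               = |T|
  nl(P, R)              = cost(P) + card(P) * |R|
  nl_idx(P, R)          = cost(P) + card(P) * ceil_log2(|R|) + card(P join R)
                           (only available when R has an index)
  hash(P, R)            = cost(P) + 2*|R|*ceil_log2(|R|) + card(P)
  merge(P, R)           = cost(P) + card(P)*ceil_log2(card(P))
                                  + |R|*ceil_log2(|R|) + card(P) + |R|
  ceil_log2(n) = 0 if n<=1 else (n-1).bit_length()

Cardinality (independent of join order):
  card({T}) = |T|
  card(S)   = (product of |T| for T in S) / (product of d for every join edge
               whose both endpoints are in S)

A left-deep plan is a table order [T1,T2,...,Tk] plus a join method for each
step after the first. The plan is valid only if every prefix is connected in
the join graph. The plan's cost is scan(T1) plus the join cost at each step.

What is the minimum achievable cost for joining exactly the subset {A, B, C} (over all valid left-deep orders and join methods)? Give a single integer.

2880

Selinger DP over subsets of {A,B,C}:
  {A}: scan cost=120, card=120
  {B}: scan cost=150, card=150
  {C}: scan cost=100, card=100
  {AB}: card=1200; try (A,hash)→1980, (B,nl_idx)→2280, (B,merge)→2430, (A,merge)→2460, (B,hash)→2640, (B,nl)→18120 …(+1); best=1980 via (A,hash)
  {BC}: card=150; try (B,nl_idx)→1050, (C,nl_idx)→1350, (C,hash)→1700, (B,merge)→2250, (C,merge)→2300, (B,hash)→2600 …(+2); best=1050 via (B,nl_idx)
  {ABC}: card=1200; try (A,hash)→2880, (A,merge)→3360, (C,hash)→4580, (C,nl_idx)→11580, (C,merge)→17180, (A,nl)→19050 …(+1); best=2880 via (A,hash)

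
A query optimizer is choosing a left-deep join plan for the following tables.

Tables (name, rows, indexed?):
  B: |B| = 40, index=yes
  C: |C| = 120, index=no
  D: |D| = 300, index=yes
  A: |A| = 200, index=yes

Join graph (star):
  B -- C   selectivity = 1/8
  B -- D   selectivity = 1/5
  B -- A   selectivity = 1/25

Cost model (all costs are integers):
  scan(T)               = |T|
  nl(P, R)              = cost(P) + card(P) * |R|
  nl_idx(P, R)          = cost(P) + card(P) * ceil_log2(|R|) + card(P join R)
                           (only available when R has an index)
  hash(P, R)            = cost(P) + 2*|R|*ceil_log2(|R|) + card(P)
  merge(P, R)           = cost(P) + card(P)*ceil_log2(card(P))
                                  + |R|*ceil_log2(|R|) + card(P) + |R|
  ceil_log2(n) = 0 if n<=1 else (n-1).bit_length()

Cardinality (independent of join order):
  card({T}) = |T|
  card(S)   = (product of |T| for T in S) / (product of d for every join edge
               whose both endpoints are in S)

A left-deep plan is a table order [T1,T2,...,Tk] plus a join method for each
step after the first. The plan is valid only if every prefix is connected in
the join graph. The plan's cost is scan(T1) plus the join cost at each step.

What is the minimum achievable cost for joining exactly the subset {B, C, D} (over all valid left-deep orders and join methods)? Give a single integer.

Selinger DP over subsets of {B,C,D}:
  {B}: scan cost=40, card=40
  {C}: scan cost=120, card=120
  {D}: scan cost=300, card=300
  {BC}: card=600; try (B,hash)→720, (C,merge)→1280, (B,merge)→1360, (B,nl_idx)→1440, (C,hash)→1760, (C,nl)→4840 …(+1); best=720 via (B,hash)
  {BD}: card=2400; try (B,hash)→1080, (D,nl_idx)→2800, (D,merge)→3320, (B,merge)→3580, (B,nl_idx)→4500, (D,hash)→5480 …(+2); best=1080 via (B,hash)
  {BCD}: card=36000; try (C,hash)→5160, (D,hash)→6720, (D,merge)→10320, (C,merge)→33240, (D,nl_idx)→42120, (D,nl)→180720 …(+1); best=5160 via (C,hash)

5160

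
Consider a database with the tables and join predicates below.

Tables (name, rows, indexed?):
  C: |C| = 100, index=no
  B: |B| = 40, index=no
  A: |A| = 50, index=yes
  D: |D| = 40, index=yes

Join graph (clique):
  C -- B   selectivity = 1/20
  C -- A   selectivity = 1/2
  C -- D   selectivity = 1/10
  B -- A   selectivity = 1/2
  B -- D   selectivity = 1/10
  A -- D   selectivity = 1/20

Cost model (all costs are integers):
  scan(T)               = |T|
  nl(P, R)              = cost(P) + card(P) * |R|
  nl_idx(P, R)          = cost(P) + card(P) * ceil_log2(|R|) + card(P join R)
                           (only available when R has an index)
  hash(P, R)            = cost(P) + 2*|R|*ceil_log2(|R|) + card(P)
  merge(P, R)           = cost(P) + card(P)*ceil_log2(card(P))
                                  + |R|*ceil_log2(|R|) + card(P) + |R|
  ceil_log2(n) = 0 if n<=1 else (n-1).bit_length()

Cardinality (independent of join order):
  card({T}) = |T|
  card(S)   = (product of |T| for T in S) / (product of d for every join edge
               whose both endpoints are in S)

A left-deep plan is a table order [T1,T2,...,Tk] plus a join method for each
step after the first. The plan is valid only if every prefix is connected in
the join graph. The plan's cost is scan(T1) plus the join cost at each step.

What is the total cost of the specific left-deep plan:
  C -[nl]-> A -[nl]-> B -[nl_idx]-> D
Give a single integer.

120150

step 1: scan C: cost=100, card=100
step 2: join A via nl
    card(P join A) = 100*50/(2) = 2500
    cost = 100 + 100*50 = 5100
step 3: join B via nl
    card(P join B) = 2500*40/(20*2) = 2500
    cost = 5100 + 2500*40 = 105100
step 4: join D via nl_idx
    card(P join D) = 2500*40/(10*10*20) = 50
    cost = 105100 + 2500*6 + 50 = 120150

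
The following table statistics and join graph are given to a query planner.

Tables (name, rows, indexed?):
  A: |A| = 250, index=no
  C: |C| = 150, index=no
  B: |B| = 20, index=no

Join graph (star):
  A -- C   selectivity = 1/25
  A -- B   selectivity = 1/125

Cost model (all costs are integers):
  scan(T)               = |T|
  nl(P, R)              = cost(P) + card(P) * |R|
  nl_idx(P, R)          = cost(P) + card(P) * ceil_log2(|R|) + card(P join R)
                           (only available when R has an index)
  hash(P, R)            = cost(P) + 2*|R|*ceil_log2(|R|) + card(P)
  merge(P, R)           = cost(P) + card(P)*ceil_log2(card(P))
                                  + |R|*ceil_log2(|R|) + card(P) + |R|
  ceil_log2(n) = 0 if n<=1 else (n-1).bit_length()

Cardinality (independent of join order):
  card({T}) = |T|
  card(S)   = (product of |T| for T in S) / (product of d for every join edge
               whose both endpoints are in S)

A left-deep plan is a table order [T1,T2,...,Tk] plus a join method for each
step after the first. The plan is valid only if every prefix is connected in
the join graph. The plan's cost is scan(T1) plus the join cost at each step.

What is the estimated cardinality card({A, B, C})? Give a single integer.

Tables in S: A(250), B(20), C(150)
Edges inside S: A-C(d=25), A-B(d=125)
numerator = 250 * 20 * 150 = 750000
denominator = 25 * 125 = 3125
card(S) = 750000 / 3125 = 240

240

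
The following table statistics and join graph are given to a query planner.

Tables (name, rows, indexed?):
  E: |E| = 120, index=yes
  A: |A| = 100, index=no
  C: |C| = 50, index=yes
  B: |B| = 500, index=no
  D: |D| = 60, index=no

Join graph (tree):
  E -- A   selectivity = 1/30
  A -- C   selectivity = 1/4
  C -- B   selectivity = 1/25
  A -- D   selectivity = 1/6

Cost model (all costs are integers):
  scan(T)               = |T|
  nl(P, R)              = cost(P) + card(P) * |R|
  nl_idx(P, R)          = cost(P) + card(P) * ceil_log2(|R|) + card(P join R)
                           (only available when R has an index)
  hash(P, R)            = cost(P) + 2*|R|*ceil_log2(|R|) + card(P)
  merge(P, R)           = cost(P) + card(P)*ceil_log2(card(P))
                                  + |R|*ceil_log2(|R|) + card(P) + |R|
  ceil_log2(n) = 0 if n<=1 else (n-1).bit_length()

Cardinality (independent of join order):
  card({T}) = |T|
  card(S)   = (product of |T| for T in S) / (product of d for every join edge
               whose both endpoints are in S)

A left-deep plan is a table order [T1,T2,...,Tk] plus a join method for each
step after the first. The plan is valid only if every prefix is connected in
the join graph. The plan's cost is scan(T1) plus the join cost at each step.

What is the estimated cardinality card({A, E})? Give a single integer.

Tables in S: A(100), E(120)
Edges inside S: E-A(d=30)
numerator = 100 * 120 = 12000
denominator = 30 = 30
card(S) = 12000 / 30 = 400

400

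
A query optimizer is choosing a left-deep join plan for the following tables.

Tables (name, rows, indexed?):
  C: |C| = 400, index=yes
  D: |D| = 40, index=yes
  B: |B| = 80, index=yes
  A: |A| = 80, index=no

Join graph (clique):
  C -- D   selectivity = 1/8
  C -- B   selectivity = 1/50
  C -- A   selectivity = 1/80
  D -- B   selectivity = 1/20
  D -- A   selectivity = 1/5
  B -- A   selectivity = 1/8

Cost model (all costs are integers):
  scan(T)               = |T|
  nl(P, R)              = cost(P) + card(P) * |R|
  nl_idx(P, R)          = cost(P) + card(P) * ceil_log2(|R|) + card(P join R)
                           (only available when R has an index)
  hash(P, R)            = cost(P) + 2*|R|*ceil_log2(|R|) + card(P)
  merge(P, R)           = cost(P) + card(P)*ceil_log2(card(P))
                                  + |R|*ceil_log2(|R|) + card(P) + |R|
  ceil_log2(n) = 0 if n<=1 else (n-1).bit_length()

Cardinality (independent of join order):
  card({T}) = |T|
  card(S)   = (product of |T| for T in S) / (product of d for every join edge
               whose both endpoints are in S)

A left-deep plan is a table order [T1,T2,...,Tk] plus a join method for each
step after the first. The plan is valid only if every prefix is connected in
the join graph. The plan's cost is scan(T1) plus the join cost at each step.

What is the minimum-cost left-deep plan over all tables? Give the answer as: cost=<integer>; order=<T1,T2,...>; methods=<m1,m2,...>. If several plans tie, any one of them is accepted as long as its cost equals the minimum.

Selinger DP (subsets sized 1..n):
  {C}: scan cost=400, card=400
  {D}: scan cost=40, card=40
  {B}: scan cost=80, card=80
  {A}: scan cost=80, card=80
  {CD}: card=2000; try (D,hash)→1280, (C,nl_idx)→2400, (C,merge)→4320, (D,merge)→4680, (D,nl_idx)→4800, (C,hash)→7280 …(+2); best=1280 via (D,hash)
  {BC}: card=640; try (C,nl_idx)→1440, (B,hash)→1920, (B,nl_idx)→3840, (C,merge)→4720, (B,merge)→5040, (C,hash)→7360 …(+2); best=1440 via (C,nl_idx)
  {AC}: card=400; try (C,nl_idx)→1200, (A,hash)→1920, (C,merge)→4720, (A,merge)→5040, (C,hash)→7360, (C,nl)→32080 …(+1); best=1200 via (C,nl_idx)
  {BD}: card=160; try (B,nl_idx)→480, (D,hash)→640, (D,nl_idx)→720, (B,merge)→960, (D,merge)→1000, (B,hash)→1200 …(+2); best=480 via (B,nl_idx)
  {AD}: card=640; try (D,hash)→640, (A,merge)→960, (D,merge)→1000, (D,nl_idx)→1200, (A,hash)→1200, (A,nl)→3240 …(+1); best=640 via (D,hash)
  {AB}: card=800; try (B,hash)→1280, (A,hash)→1280, (B,merge)→1360, (A,merge)→1360, (B,nl_idx)→1440, (B,nl)→6480 …(+1); best=1280 via (B,hash)
  {BCD}: card=160; try (C,nl_idx)→2080, (D,hash)→2560, (B,hash)→4400, (D,nl_idx)→5440, (C,merge)→5920, (C,hash)→7840 …(+6); best=2080 via (C,nl_idx)
  {ACD}: card=400; try (D,hash)→2080, (D,nl_idx)→4000, (A,hash)→4400, (D,merge)→5480, (C,nl_idx)→6800, (C,hash)→8480 …(+5); best=2080 via (D,hash)
  {ABC}: card=80; try (B,hash)→2720, (A,hash)→3200, (B,nl_idx)→4080, (B,merge)→5840, (C,nl_idx)→8560, (A,merge)→9120 …(+5); best=2720 via (B,hash)
  {ABD}: card=320; try (A,hash)→1760, (B,hash)→2400, (D,hash)→2560, (A,merge)→2560, (B,nl_idx)→5440, (D,nl_idx)→6400 …(+5); best=1760 via (A,hash)
  {ABCD}: card=4; try (D,nl_idx)→3204, (D,hash)→3280, (A,hash)→3360, (B,hash)→3600, (D,merge)→3640, (A,merge)→4160 …(+9); best=3204 via (D,nl_idx)

cost=3204; order=A,C,B,D; methods=nl_idx,hash,nl_idx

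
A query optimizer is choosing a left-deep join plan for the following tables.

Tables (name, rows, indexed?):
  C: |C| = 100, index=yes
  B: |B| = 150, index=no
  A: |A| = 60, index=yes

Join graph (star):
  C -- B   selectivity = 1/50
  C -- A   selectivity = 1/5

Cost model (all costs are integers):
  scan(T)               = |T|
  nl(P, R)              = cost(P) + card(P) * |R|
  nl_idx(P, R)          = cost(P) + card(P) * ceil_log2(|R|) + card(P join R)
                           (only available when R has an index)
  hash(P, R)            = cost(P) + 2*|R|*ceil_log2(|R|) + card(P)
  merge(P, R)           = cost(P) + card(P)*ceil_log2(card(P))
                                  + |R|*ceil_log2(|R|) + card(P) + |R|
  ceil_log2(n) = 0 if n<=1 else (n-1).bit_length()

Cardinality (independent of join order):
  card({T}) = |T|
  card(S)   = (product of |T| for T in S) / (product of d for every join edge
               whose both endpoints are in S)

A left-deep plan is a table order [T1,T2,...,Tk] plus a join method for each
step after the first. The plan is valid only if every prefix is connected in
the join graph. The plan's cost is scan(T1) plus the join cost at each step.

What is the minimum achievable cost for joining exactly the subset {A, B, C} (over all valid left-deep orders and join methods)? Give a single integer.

2520

Selinger DP over subsets of {A,B,C}:
  {C}: scan cost=100, card=100
  {B}: scan cost=150, card=150
  {A}: scan cost=60, card=60
  {BC}: card=300; try (C,nl_idx)→1500, (C,hash)→1700, (B,merge)→2250, (C,merge)→2300, (B,hash)→2600, (B,nl)→15100 …(+1); best=1500 via (C,nl_idx)
  {AC}: card=1200; try (A,hash)→920, (C,merge)→1280, (A,merge)→1320, (C,hash)→1520, (C,nl_idx)→1680, (A,nl_idx)→1900 …(+2); best=920 via (A,hash)
  {ABC}: card=3600; try (A,hash)→2520, (B,hash)→4520, (A,merge)→4920, (A,nl_idx)→6900, (B,merge)→16670, (A,nl)→19500 …(+1); best=2520 via (A,hash)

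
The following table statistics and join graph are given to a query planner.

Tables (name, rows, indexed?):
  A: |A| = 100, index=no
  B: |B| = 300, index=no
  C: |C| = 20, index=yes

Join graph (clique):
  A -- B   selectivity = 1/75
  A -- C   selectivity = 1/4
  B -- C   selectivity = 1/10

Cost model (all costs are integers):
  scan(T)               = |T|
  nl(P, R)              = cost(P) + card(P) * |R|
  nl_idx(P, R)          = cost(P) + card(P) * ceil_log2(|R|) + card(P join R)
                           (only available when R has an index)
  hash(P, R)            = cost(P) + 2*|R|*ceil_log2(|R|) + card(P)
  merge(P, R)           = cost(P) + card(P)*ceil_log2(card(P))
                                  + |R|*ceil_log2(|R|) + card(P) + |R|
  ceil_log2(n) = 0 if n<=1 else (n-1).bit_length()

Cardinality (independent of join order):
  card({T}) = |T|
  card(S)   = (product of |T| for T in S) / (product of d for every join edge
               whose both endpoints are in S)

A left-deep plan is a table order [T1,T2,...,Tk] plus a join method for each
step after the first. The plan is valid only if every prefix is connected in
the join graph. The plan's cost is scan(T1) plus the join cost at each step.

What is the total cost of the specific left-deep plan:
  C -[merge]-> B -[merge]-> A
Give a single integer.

10540

step 1: scan C: cost=20, card=20
step 2: join B via merge
    card(P join B) = 20*300/(10) = 600
    cost = 20 + 20*5 + 300*9 + 20 + 300 = 3140
step 3: join A via merge
    card(P join A) = 600*100/(75*4) = 200
    cost = 3140 + 600*10 + 100*7 + 600 + 100 = 10540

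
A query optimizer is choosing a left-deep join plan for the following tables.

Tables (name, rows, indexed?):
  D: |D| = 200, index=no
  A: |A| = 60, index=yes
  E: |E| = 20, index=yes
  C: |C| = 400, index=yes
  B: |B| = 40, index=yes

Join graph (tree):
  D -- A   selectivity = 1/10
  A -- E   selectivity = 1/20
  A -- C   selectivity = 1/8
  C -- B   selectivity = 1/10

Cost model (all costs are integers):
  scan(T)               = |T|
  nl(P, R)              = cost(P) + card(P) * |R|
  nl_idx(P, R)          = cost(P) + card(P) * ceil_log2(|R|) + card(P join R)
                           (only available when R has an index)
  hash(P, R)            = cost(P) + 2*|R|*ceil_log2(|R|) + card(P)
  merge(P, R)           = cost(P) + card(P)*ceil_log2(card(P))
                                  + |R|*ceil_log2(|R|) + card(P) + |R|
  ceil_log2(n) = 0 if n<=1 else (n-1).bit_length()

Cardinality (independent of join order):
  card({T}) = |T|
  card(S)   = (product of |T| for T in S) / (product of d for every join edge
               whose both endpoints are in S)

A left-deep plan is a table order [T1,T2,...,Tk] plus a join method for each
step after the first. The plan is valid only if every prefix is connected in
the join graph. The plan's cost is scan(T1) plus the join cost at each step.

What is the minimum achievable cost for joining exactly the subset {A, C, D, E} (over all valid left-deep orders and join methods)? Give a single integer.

Selinger DP over subsets of {A,C,D,E}:
  {D}: scan cost=200, card=200
  {A}: scan cost=60, card=60
  {E}: scan cost=20, card=20
  {C}: scan cost=400, card=400
  {AD}: card=1200; try (A,hash)→1120, (D,merge)→2280, (A,merge)→2420, (A,nl_idx)→2600, (D,hash)→3320, (D,nl)→12060 …(+1); best=1120 via (A,hash)
  {AE}: card=60; try (A,nl_idx)→200, (E,hash)→320, (E,nl_idx)→420, (A,merge)→560, (E,merge)→600, (A,hash)→760 …(+2); best=200 via (A,nl_idx)
  {AC}: card=3000; try (A,hash)→1520, (C,nl_idx)→3600, (C,merge)→4480, (A,merge)→4820, (A,nl_idx)→5800, (C,hash)→7320 …(+2); best=1520 via (A,hash)
  {ADE}: card=1200; try (D,merge)→2420, (E,hash)→2520, (D,hash)→3460, (E,nl_idx)→8320, (D,nl)→12200, (E,merge)→15640 …(+1); best=2420 via (D,merge)
  {ACD}: card=60000; try (D,hash)→7720, (C,hash)→9520, (C,merge)→19520, (D,merge)→42320, (C,nl_idx)→71920, (C,nl)→481120 …(+1); best=7720 via (D,hash)
  {ACE}: card=3000; try (C,nl_idx)→3740, (C,merge)→4620, (E,hash)→4720, (C,hash)→7460, (E,nl_idx)→19520, (C,nl)→24200 …(+2); best=3740 via (C,nl_idx)
  {ACDE}: card=60000; try (D,hash)→9940, (C,hash)→10820, (C,merge)→20820, (D,merge)→44540, (E,hash)→67920, (C,nl_idx)→73220 …(+5); best=9940 via (D,hash)

9940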